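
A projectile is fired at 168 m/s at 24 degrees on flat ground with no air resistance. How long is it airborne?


T = 2*v0*sin(theta)/g = 2*168*sin(24°)/9.81 = 13.93 s

13.93 s


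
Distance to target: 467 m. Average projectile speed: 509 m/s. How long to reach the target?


t = d/v = 467/509 = 0.9175 s

0.9175 s


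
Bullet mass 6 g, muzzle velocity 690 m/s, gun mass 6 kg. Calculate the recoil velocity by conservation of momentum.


v_recoil = m_p * v_p / m_gun = 0.006 * 690 / 6 = 0.69 m/s

0.69 m/s


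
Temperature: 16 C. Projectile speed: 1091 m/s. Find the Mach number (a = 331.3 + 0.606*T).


a = 331.3 + 0.606*(16) = 340.996 m/s
M = v/a = 1091/340.996 = 3.199

3.199


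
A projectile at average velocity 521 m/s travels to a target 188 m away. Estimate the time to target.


t = d/v = 188/521 = 0.3608 s

0.3608 s


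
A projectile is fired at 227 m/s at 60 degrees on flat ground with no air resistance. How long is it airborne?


T = 2*v0*sin(theta)/g = 2*227*sin(60°)/9.81 = 40.08 s

40.08 s


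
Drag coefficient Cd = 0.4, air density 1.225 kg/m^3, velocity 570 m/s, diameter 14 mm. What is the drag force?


A = pi*(d/2)^2 = pi*(14/2000)^2 = 1.53938e-04 m^2
Fd = 0.5*Cd*rho*A*v^2 = 0.5*0.4*1.225*1.53938e-04*570^2 = 12.25 N

12.25 N


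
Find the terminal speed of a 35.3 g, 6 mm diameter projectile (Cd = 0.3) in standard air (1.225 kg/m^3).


A = pi*(d/2)^2 = pi*(6/2000)^2 = 2.82743e-05 m^2
vt = sqrt(2mg/(Cd*rho*A)) = sqrt(2*0.0353*9.81/(0.3 * 1.225 * 2.82743e-05)) = 258.2 m/s

258.2 m/s


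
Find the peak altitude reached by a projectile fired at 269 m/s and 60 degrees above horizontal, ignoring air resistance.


H = (v0*sin(theta))^2 / (2g) = (269*sin(60°))^2 / (2*9.81) = 2766 m

2766 m


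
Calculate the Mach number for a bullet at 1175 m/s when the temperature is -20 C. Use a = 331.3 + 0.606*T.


a = 331.3 + 0.606*(-20) = 319.18 m/s
M = v/a = 1175/319.18 = 3.681

3.681


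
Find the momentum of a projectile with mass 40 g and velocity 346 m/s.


p = m*v = 0.04*346 = 13.84 kg·m/s

13.84 kg·m/s


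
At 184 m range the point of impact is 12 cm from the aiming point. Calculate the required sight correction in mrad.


1 mrad subtends 1 cm per 10 m of range, so adj = error_cm / (dist_m / 10) = 12 / (184/10) = 0.6522 mrad

0.6522 mrad


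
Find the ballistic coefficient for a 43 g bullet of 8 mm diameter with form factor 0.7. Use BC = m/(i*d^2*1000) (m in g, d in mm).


BC = m/(i*d^2*1000) = 43/(0.7 * 8^2 * 1000) = 0.0009598

0.0009598


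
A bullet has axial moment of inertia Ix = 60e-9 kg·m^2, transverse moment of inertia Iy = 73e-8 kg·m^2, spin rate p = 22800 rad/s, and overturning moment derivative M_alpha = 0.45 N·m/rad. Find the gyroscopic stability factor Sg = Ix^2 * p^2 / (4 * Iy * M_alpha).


Sg = Ix^2 * p^2 / (4 * Iy * M_alpha) = (60e-9)^2 * 22800^2 / (4 * 73e-8 * 0.45) = 1.424

1.424


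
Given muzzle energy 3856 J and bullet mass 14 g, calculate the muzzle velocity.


v = sqrt(2*E/m) = sqrt(2*3856/0.014) = 742.2 m/s

742.2 m/s


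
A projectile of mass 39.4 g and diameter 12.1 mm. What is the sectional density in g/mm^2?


SD = m/d^2 = 39.4/12.1^2 = 0.2691 g/mm^2

0.2691 g/mm^2


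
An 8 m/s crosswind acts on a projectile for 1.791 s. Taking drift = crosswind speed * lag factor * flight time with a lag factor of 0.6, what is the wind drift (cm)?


drift = v_wind * lag * t = 8 * 0.6 * 1.791 = 8.5968 m ≈ 859.7 cm

859.7 cm


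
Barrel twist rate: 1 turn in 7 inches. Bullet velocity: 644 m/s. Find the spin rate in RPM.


twist_m = 7*0.0254 = 0.1778 m
spin = v/twist = 644/0.1778 = 3622.047 rev/s
RPM = spin*60 = 3622.047*60 ≈ 217323 RPM

217323 RPM


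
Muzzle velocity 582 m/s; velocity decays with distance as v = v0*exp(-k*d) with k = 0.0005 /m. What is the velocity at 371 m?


v = v0*exp(-k*d) = 582*exp(-0.0005*371) = 483.5 m/s

483.5 m/s


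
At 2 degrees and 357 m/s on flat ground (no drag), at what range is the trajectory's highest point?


R = v0^2*sin(2*theta)/g = 357^2*sin(2*2°)/9.81 = 906.258 m
apex_dist = R/2 = 906.258/2 = 453.1 m

453.1 m


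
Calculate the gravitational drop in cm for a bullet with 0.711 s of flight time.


drop = 0.5*g*t^2 = 0.5*9.81*0.711^2 = 2.47958 m ≈ 248 cm

248 cm


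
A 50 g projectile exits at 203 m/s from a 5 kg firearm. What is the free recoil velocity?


v_recoil = m_p * v_p / m_gun = 0.05 * 203 / 5 = 2.03 m/s

2.03 m/s


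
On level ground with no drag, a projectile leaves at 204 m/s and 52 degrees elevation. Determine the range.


R = v0^2 * sin(2*theta) / g = 204^2 * sin(2*52°) / 9.81 = 4116 m

4116 m


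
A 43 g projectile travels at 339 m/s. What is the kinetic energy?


E = 0.5*m*v^2 = 0.5*0.043*339^2 = 2471 J

2471 J


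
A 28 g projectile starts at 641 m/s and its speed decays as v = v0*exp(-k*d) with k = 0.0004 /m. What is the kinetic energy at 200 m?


v = v0*exp(-k*d) = 641*exp(-0.0004*200) = 591.718 m/s
E = 0.5*m*v^2 = 0.5*0.028*591.718^2 = 4902 J

4902 J


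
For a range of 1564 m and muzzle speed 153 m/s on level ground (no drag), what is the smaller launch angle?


sin(2*theta) = R*g/v0^2 = 1564*9.81/153^2 = 0.655425, theta = arcsin(0.655425)/2 = 20.48°

20.48 degrees


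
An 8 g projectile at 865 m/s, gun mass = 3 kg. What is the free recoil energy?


v_r = m_p*v_p/m_gun = 0.008*865/3 = 2.30667 m/s, E_r = 0.5*m_gun*v_r^2 = 0.5*3*2.30667^2 = 7.981 J

7.981 J


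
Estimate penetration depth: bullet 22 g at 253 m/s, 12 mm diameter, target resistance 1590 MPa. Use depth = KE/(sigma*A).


A = pi*(d/2)^2 = pi*(12/2)^2 = 113.097 mm^2
E = 0.5*m*v^2 = 0.5*0.022*253^2 = 704.099 J
depth = E/(sigma*A) = 704.099 J / (1590 MPa * 113.097 mm^2) = 704.099/(1590 * 113.097) m = 0.00391547 m ≈ 3.915 mm

3.915 mm


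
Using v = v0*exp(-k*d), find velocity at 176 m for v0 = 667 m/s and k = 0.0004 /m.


v = v0*exp(-k*d) = 667*exp(-0.0004*176) = 621.7 m/s

621.7 m/s


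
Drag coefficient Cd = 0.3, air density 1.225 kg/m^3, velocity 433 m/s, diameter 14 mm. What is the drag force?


A = pi*(d/2)^2 = pi*(14/2000)^2 = 1.53938e-04 m^2
Fd = 0.5*Cd*rho*A*v^2 = 0.5*0.3*1.225*1.53938e-04*433^2 = 5.303 N

5.303 N


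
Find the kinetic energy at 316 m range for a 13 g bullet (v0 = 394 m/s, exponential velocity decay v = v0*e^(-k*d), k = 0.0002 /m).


v = v0*exp(-k*d) = 394*exp(-0.0002*316) = 369.87 m/s
E = 0.5*m*v^2 = 0.5*0.013*369.87^2 = 889.2 J

889.2 J


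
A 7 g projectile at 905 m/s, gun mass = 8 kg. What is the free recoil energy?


v_r = m_p*v_p/m_gun = 0.007*905/8 = 0.791875 m/s, E_r = 0.5*m_gun*v_r^2 = 0.5*8*0.791875^2 = 2.508 J

2.508 J


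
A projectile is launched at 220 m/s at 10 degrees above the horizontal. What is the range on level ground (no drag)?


R = v0^2 * sin(2*theta) / g = 220^2 * sin(2*10°) / 9.81 = 1687 m

1687 m


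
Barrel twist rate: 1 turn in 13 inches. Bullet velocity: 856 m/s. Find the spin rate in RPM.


twist_m = 13*0.0254 = 0.3302 m
spin = v/twist = 856/0.3302 = 2592.368 rev/s
RPM = spin*60 = 2592.368*60 ≈ 155542 RPM

155542 RPM


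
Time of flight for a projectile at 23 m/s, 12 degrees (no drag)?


T = 2*v0*sin(theta)/g = 2*23*sin(12°)/9.81 = 0.9749 s

0.9749 s


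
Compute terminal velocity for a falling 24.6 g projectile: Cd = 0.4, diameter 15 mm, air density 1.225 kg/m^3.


A = pi*(d/2)^2 = pi*(15/2000)^2 = 1.76715e-04 m^2
vt = sqrt(2mg/(Cd*rho*A)) = sqrt(2*0.0246*9.81/(0.4 * 1.225 * 1.76715e-04)) = 74.66 m/s

74.66 m/s


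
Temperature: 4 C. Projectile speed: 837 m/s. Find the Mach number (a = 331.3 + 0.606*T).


a = 331.3 + 0.606*(4) = 333.724 m/s
M = v/a = 837/333.724 = 2.508

2.508


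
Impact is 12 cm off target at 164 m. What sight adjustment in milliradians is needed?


1 mrad subtends 1 cm per 10 m of range, so adj = error_cm / (dist_m / 10) = 12 / (164/10) = 0.7317 mrad

0.7317 mrad


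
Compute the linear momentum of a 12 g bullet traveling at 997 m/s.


p = m*v = 0.012*997 = 11.96 kg·m/s

11.96 kg·m/s


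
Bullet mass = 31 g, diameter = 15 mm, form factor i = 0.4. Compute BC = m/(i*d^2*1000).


BC = m/(i*d^2*1000) = 31/(0.4 * 15^2 * 1000) = 0.0003444

0.0003444


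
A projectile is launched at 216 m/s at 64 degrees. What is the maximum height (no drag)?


H = (v0*sin(theta))^2 / (2g) = (216*sin(64°))^2 / (2*9.81) = 1921 m

1921 m


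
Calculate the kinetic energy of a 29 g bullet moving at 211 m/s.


E = 0.5*m*v^2 = 0.5*0.029*211^2 = 645.6 J

645.6 J


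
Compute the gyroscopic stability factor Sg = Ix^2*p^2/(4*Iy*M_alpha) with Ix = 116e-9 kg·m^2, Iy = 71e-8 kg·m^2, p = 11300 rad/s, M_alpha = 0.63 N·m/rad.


Sg = Ix^2 * p^2 / (4 * Iy * M_alpha) = (116e-9)^2 * 11300^2 / (4 * 71e-8 * 0.63) = 0.9603

0.9603


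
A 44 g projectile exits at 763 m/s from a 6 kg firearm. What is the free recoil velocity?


v_recoil = m_p * v_p / m_gun = 0.044 * 763 / 6 = 5.595 m/s

5.595 m/s


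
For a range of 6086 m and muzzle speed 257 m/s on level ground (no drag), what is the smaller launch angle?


sin(2*theta) = R*g/v0^2 = 6086*9.81/257^2 = 0.90393, theta = arcsin(0.90393)/2 = 32.34°

32.34 degrees


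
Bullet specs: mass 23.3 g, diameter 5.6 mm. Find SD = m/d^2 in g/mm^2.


SD = m/d^2 = 23.3/5.6^2 = 0.743 g/mm^2

0.743 g/mm^2


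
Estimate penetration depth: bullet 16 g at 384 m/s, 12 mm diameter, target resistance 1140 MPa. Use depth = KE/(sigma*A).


A = pi*(d/2)^2 = pi*(12/2)^2 = 113.097 mm^2
E = 0.5*m*v^2 = 0.5*0.016*384^2 = 1179.65 J
depth = E/(sigma*A) = 1179.65 J / (1140 MPa * 113.097 mm^2) = 1179.65/(1140 * 113.097) m = 0.00914945 m ≈ 9.149 mm

9.149 mm


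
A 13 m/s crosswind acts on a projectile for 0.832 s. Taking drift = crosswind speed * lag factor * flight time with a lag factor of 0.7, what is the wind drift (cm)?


drift = v_wind * lag * t = 13 * 0.7 * 0.832 = 7.5712 m ≈ 757.1 cm

757.1 cm


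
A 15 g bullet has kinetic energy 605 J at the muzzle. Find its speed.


v = sqrt(2*E/m) = sqrt(2*605/0.015) = 284 m/s

284 m/s


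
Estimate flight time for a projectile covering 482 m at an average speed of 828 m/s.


t = d/v = 482/828 = 0.5821 s

0.5821 s


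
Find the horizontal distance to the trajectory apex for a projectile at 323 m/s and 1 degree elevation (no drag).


R = v0^2*sin(2*theta)/g = 323^2*sin(2*1°)/9.81 = 371.155 m
apex_dist = R/2 = 371.155/2 = 185.6 m

185.6 m


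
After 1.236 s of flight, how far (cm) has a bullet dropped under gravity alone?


drop = 0.5*g*t^2 = 0.5*9.81*1.236^2 = 7.49335 m ≈ 749.3 cm

749.3 cm


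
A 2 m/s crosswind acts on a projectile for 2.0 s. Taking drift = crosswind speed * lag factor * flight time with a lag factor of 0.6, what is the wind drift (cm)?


drift = v_wind * lag * t = 2 * 0.6 * 2.0 = 2.4 m ≈ 240 cm

240 cm


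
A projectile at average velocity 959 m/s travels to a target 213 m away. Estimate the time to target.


t = d/v = 213/959 = 0.2221 s

0.2221 s


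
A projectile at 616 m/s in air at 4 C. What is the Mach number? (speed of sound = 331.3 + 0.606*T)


a = 331.3 + 0.606*(4) = 333.724 m/s
M = v/a = 616/333.724 = 1.846

1.846


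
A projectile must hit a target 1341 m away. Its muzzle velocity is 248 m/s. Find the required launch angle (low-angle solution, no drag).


sin(2*theta) = R*g/v0^2 = 1341*9.81/248^2 = 0.213892, theta = arcsin(0.213892)/2 = 6.175°

6.175 degrees


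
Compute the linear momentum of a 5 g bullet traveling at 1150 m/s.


p = m*v = 0.005*1150 = 5.75 kg·m/s

5.75 kg·m/s


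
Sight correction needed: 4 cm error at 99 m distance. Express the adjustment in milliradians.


1 mrad subtends 1 cm per 10 m of range, so adj = error_cm / (dist_m / 10) = 4 / (99/10) = 0.404 mrad

0.404 mrad


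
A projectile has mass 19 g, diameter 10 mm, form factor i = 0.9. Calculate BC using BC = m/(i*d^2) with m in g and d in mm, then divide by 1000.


BC = m/(i*d^2*1000) = 19/(0.9 * 10^2 * 1000) = 0.0002111

0.0002111


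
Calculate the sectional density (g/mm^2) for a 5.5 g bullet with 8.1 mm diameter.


SD = m/d^2 = 5.5/8.1^2 = 0.08383 g/mm^2

0.08383 g/mm^2


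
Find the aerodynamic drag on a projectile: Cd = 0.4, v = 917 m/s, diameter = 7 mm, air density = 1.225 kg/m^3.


A = pi*(d/2)^2 = pi*(7/2000)^2 = 3.84845e-05 m^2
Fd = 0.5*Cd*rho*A*v^2 = 0.5*0.4*1.225*3.84845e-05*917^2 = 7.928 N

7.928 N


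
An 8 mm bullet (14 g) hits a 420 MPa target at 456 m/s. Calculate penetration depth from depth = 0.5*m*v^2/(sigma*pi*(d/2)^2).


A = pi*(d/2)^2 = pi*(8/2)^2 = 50.2655 mm^2
E = 0.5*m*v^2 = 0.5*0.014*456^2 = 1455.55 J
depth = E/(sigma*A) = 1455.55 J / (420 MPa * 50.2655 mm^2) = 1455.55/(420 * 50.2655) m = 0.0689459 m ≈ 68.95 mm

68.95 mm


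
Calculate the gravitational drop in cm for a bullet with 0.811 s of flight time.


drop = 0.5*g*t^2 = 0.5*9.81*0.811^2 = 3.22612 m ≈ 322.6 cm

322.6 cm


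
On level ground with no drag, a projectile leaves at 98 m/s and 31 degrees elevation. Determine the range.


R = v0^2 * sin(2*theta) / g = 98^2 * sin(2*31°) / 9.81 = 864.4 m

864.4 m


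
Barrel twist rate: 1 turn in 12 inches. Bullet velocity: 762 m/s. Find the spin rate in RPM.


twist_m = 12*0.0254 = 0.3048 m
spin = v/twist = 762/0.3048 = 2500 rev/s
RPM = spin*60 = 2500*60 ≈ 150000 RPM

150000 RPM


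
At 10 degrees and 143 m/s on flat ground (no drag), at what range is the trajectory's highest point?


R = v0^2*sin(2*theta)/g = 143^2*sin(2*10°)/9.81 = 712.943 m
apex_dist = R/2 = 712.943/2 = 356.5 m

356.5 m


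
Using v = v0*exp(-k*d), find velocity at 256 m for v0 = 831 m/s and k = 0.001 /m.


v = v0*exp(-k*d) = 831*exp(-0.001*256) = 643.3 m/s

643.3 m/s


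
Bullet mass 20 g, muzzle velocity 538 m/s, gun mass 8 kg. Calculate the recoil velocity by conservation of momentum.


v_recoil = m_p * v_p / m_gun = 0.02 * 538 / 8 = 1.345 m/s

1.345 m/s


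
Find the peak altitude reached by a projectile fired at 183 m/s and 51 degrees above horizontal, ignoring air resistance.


H = (v0*sin(theta))^2 / (2g) = (183*sin(51°))^2 / (2*9.81) = 1031 m

1031 m


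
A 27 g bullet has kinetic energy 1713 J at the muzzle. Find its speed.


v = sqrt(2*E/m) = sqrt(2*1713/0.027) = 356.2 m/s

356.2 m/s


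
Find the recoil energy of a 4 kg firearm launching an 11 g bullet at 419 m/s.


v_r = m_p*v_p/m_gun = 0.011*419/4 = 1.15225 m/s, E_r = 0.5*m_gun*v_r^2 = 0.5*4*1.15225^2 = 2.655 J

2.655 J


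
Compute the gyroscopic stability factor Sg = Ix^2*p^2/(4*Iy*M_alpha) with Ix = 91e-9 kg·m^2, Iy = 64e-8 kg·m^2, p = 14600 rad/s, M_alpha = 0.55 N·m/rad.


Sg = Ix^2 * p^2 / (4 * Iy * M_alpha) = (91e-9)^2 * 14600^2 / (4 * 64e-8 * 0.55) = 1.254

1.254


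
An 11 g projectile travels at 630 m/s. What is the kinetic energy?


E = 0.5*m*v^2 = 0.5*0.011*630^2 = 2183 J

2183 J


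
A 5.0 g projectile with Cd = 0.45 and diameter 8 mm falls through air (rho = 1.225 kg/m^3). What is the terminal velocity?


A = pi*(d/2)^2 = pi*(8/2000)^2 = 5.02655e-05 m^2
vt = sqrt(2mg/(Cd*rho*A)) = sqrt(2*0.005*9.81/(0.45 * 1.225 * 5.02655e-05)) = 59.5 m/s

59.5 m/s


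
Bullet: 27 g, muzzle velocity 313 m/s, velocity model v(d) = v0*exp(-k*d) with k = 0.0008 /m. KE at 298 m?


v = v0*exp(-k*d) = 313*exp(-0.0008*298) = 246.609 m/s
E = 0.5*m*v^2 = 0.5*0.027*246.609^2 = 821 J

821 J


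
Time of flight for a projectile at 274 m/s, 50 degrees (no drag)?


T = 2*v0*sin(theta)/g = 2*274*sin(50°)/9.81 = 42.79 s

42.79 s


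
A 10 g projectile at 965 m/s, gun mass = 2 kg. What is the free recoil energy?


v_r = m_p*v_p/m_gun = 0.01*965/2 = 4.825 m/s, E_r = 0.5*m_gun*v_r^2 = 0.5*2*4.825^2 = 23.28 J

23.28 J


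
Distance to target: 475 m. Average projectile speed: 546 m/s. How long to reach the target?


t = d/v = 475/546 = 0.87 s

0.87 s


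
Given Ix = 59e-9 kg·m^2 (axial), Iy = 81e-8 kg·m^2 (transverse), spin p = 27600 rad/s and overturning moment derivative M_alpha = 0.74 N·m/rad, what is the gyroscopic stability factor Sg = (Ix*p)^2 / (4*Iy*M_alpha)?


Sg = Ix^2 * p^2 / (4 * Iy * M_alpha) = (59e-9)^2 * 27600^2 / (4 * 81e-8 * 0.74) = 1.106

1.106


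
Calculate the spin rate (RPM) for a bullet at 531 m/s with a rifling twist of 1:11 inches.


twist_m = 11*0.0254 = 0.2794 m
spin = v/twist = 531/0.2794 = 1900.501 rev/s
RPM = spin*60 = 1900.501*60 ≈ 114030 RPM

114030 RPM


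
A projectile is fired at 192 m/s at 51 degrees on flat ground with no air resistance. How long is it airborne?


T = 2*v0*sin(theta)/g = 2*192*sin(51°)/9.81 = 30.42 s

30.42 s


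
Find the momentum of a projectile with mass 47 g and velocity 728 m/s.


p = m*v = 0.047*728 = 34.22 kg·m/s

34.22 kg·m/s


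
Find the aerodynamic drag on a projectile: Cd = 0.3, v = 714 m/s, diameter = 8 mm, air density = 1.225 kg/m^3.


A = pi*(d/2)^2 = pi*(8/2000)^2 = 5.02655e-05 m^2
Fd = 0.5*Cd*rho*A*v^2 = 0.5*0.3*1.225*5.02655e-05*714^2 = 4.709 N

4.709 N


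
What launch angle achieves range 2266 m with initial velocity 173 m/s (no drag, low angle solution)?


sin(2*theta) = R*g/v0^2 = 2266*9.81/173^2 = 0.74274, theta = arcsin(0.74274)/2 = 23.98°

23.98 degrees


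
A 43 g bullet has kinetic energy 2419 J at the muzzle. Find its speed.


v = sqrt(2*E/m) = sqrt(2*2419/0.043) = 335.4 m/s

335.4 m/s


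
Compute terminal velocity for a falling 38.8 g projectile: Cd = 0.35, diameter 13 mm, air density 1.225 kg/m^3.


A = pi*(d/2)^2 = pi*(13/2000)^2 = 1.32732e-04 m^2
vt = sqrt(2mg/(Cd*rho*A)) = sqrt(2*0.0388*9.81/(0.35 * 1.225 * 1.32732e-04)) = 115.7 m/s

115.7 m/s


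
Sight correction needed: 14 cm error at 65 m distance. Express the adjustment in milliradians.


1 mrad subtends 1 cm per 10 m of range, so adj = error_cm / (dist_m / 10) = 14 / (65/10) = 2.154 mrad

2.154 mrad


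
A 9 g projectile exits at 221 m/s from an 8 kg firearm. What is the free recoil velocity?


v_recoil = m_p * v_p / m_gun = 0.009 * 221 / 8 = 0.2486 m/s

0.2486 m/s


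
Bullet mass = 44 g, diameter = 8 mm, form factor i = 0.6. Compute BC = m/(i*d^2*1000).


BC = m/(i*d^2*1000) = 44/(0.6 * 8^2 * 1000) = 0.001146

0.001146


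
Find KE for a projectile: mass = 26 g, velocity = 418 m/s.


E = 0.5*m*v^2 = 0.5*0.026*418^2 = 2271 J

2271 J


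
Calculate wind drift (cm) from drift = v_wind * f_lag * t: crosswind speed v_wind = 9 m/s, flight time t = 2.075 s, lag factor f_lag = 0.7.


drift = v_wind * lag * t = 9 * 0.7 * 2.075 = 13.0725 m ≈ 1307 cm

1307 cm


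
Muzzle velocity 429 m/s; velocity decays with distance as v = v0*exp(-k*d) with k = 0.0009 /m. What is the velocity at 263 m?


v = v0*exp(-k*d) = 429*exp(-0.0009*263) = 338.6 m/s

338.6 m/s


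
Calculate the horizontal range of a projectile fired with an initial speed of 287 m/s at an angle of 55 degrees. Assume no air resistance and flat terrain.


R = v0^2 * sin(2*theta) / g = 287^2 * sin(2*55°) / 9.81 = 7890 m

7890 m


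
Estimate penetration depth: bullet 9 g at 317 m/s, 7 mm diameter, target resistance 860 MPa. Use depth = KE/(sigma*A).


A = pi*(d/2)^2 = pi*(7/2)^2 = 38.4845 mm^2
E = 0.5*m*v^2 = 0.5*0.009*317^2 = 452.2 J
depth = E/(sigma*A) = 452.2 J / (860 MPa * 38.4845 mm^2) = 452.2/(860 * 38.4845) m = 0.013663 m ≈ 13.66 mm

13.66 mm


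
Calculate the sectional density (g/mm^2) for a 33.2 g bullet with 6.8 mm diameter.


SD = m/d^2 = 33.2/6.8^2 = 0.718 g/mm^2

0.718 g/mm^2


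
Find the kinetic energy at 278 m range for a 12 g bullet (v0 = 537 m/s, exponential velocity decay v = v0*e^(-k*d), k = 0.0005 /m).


v = v0*exp(-k*d) = 537*exp(-0.0005*278) = 467.312 m/s
E = 0.5*m*v^2 = 0.5*0.012*467.312^2 = 1310 J

1310 J


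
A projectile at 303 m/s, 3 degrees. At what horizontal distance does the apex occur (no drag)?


R = v0^2*sin(2*theta)/g = 303^2*sin(2*3°)/9.81 = 978.252 m
apex_dist = R/2 = 978.252/2 = 489.1 m

489.1 m


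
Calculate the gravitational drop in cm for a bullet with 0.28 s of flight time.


drop = 0.5*g*t^2 = 0.5*9.81*0.28^2 = 0.384552 m ≈ 38.46 cm

38.46 cm


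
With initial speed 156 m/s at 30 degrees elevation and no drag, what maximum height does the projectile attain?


H = (v0*sin(theta))^2 / (2g) = (156*sin(30°))^2 / (2*9.81) = 310.1 m

310.1 m


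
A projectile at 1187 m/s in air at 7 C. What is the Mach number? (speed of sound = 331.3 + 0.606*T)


a = 331.3 + 0.606*(7) = 335.542 m/s
M = v/a = 1187/335.542 = 3.538

3.538


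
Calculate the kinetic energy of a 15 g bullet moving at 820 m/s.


E = 0.5*m*v^2 = 0.5*0.015*820^2 = 5043 J

5043 J


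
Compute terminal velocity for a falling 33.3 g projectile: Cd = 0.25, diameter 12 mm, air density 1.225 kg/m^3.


A = pi*(d/2)^2 = pi*(12/2000)^2 = 1.13097e-04 m^2
vt = sqrt(2mg/(Cd*rho*A)) = sqrt(2*0.0333*9.81/(0.25 * 1.225 * 1.13097e-04)) = 137.3 m/s

137.3 m/s


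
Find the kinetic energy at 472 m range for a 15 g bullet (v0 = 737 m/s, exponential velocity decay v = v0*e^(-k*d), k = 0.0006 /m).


v = v0*exp(-k*d) = 737*exp(-0.0006*472) = 555.233 m/s
E = 0.5*m*v^2 = 0.5*0.015*555.233^2 = 2312 J

2312 J


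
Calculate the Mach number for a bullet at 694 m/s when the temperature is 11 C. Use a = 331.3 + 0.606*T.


a = 331.3 + 0.606*(11) = 337.966 m/s
M = v/a = 694/337.966 = 2.053

2.053


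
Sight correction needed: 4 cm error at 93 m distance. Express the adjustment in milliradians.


1 mrad subtends 1 cm per 10 m of range, so adj = error_cm / (dist_m / 10) = 4 / (93/10) = 0.4301 mrad

0.4301 mrad


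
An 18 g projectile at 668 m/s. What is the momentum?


p = m*v = 0.018*668 = 12.02 kg·m/s

12.02 kg·m/s


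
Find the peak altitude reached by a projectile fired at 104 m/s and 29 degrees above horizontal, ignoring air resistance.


H = (v0*sin(theta))^2 / (2g) = (104*sin(29°))^2 / (2*9.81) = 129.6 m

129.6 m


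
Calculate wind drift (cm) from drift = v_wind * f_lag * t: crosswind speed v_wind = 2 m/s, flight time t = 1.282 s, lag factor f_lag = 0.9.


drift = v_wind * lag * t = 2 * 0.9 * 1.282 = 2.3076 m ≈ 230.8 cm

230.8 cm


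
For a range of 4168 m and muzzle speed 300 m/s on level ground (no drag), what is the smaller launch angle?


sin(2*theta) = R*g/v0^2 = 4168*9.81/300^2 = 0.454312, theta = arcsin(0.454312)/2 = 13.51°

13.51 degrees


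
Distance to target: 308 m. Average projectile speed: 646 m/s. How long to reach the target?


t = d/v = 308/646 = 0.4768 s

0.4768 s


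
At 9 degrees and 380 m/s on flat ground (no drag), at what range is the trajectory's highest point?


R = v0^2*sin(2*theta)/g = 380^2*sin(2*9°)/9.81 = 4548.63 m
apex_dist = R/2 = 4548.63/2 = 2274 m

2274 m


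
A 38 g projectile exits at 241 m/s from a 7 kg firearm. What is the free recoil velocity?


v_recoil = m_p * v_p / m_gun = 0.038 * 241 / 7 = 1.308 m/s

1.308 m/s


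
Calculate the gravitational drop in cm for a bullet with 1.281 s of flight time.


drop = 0.5*g*t^2 = 0.5*9.81*1.281^2 = 8.04891 m ≈ 804.9 cm

804.9 cm


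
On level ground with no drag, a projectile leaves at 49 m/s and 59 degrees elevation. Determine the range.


R = v0^2 * sin(2*theta) / g = 49^2 * sin(2*59°) / 9.81 = 216.1 m

216.1 m


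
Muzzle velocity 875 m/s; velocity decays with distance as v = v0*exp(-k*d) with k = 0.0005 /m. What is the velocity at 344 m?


v = v0*exp(-k*d) = 875*exp(-0.0005*344) = 736.7 m/s

736.7 m/s


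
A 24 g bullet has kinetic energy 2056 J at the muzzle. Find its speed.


v = sqrt(2*E/m) = sqrt(2*2056/0.024) = 413.9 m/s

413.9 m/s


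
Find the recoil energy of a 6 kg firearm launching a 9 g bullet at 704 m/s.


v_r = m_p*v_p/m_gun = 0.009*704/6 = 1.056 m/s, E_r = 0.5*m_gun*v_r^2 = 0.5*6*1.056^2 = 3.345 J

3.345 J


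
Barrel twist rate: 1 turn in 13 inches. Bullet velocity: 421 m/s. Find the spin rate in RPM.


twist_m = 13*0.0254 = 0.3302 m
spin = v/twist = 421/0.3302 = 1274.985 rev/s
RPM = spin*60 = 1274.985*60 ≈ 76499 RPM

76499 RPM


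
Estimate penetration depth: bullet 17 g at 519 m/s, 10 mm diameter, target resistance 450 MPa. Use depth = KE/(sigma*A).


A = pi*(d/2)^2 = pi*(10/2)^2 = 78.5398 mm^2
E = 0.5*m*v^2 = 0.5*0.017*519^2 = 2289.57 J
depth = E/(sigma*A) = 2289.57 J / (450 MPa * 78.5398 mm^2) = 2289.57/(450 * 78.5398) m = 0.0647815 m ≈ 64.78 mm

64.78 mm


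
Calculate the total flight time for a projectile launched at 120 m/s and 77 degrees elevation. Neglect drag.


T = 2*v0*sin(theta)/g = 2*120*sin(77°)/9.81 = 23.84 s

23.84 s


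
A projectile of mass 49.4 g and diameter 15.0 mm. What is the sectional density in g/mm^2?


SD = m/d^2 = 49.4/15.0^2 = 0.2196 g/mm^2

0.2196 g/mm^2


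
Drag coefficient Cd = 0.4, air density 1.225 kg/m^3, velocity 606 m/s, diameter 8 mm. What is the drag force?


A = pi*(d/2)^2 = pi*(8/2000)^2 = 5.02655e-05 m^2
Fd = 0.5*Cd*rho*A*v^2 = 0.5*0.4*1.225*5.02655e-05*606^2 = 4.523 N

4.523 N


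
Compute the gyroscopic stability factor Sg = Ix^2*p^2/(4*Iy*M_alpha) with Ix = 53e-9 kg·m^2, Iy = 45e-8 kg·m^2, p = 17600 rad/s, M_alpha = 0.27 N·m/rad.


Sg = Ix^2 * p^2 / (4 * Iy * M_alpha) = (53e-9)^2 * 17600^2 / (4 * 45e-8 * 0.27) = 1.79

1.79


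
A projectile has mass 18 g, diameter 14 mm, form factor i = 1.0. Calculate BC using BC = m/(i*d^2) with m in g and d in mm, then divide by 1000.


BC = m/(i*d^2*1000) = 18/(1.0 * 14^2 * 1000) = 9.184e-05

9.184e-05


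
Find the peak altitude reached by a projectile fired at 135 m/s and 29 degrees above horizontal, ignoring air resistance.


H = (v0*sin(theta))^2 / (2g) = (135*sin(29°))^2 / (2*9.81) = 218.3 m

218.3 m


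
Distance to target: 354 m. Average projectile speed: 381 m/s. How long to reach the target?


t = d/v = 354/381 = 0.9291 s

0.9291 s


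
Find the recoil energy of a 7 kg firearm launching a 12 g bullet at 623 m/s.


v_r = m_p*v_p/m_gun = 0.012*623/7 = 1.068 m/s, E_r = 0.5*m_gun*v_r^2 = 0.5*7*1.068^2 = 3.992 J

3.992 J


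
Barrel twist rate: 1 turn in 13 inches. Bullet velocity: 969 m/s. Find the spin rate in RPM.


twist_m = 13*0.0254 = 0.3302 m
spin = v/twist = 969/0.3302 = 2934.585 rev/s
RPM = spin*60 = 2934.585*60 ≈ 176075 RPM

176075 RPM


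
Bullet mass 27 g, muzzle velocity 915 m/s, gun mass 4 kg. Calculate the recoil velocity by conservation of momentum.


v_recoil = m_p * v_p / m_gun = 0.027 * 915 / 4 = 6.176 m/s

6.176 m/s


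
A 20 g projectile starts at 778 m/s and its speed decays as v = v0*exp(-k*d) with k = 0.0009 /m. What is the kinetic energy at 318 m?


v = v0*exp(-k*d) = 778*exp(-0.0009*318) = 584.365 m/s
E = 0.5*m*v^2 = 0.5*0.02*584.365^2 = 3415 J

3415 J


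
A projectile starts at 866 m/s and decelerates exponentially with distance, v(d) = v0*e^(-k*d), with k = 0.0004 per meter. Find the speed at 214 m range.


v = v0*exp(-k*d) = 866*exp(-0.0004*214) = 795 m/s

795 m/s


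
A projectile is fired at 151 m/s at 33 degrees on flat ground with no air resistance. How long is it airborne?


T = 2*v0*sin(theta)/g = 2*151*sin(33°)/9.81 = 16.77 s

16.77 s


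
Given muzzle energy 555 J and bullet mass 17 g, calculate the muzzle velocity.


v = sqrt(2*E/m) = sqrt(2*555/0.017) = 255.5 m/s

255.5 m/s


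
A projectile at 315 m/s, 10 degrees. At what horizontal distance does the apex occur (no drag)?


R = v0^2*sin(2*theta)/g = 315^2*sin(2*10°)/9.81 = 3459.42 m
apex_dist = R/2 = 3459.42/2 = 1730 m

1730 m


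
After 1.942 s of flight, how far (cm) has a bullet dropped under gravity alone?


drop = 0.5*g*t^2 = 0.5*9.81*1.942^2 = 18.4985 m ≈ 1850 cm

1850 cm


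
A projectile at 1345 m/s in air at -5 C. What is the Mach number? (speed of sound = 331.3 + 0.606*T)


a = 331.3 + 0.606*(-5) = 328.27 m/s
M = v/a = 1345/328.27 = 4.097

4.097


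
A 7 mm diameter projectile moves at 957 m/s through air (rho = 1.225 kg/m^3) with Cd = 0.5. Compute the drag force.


A = pi*(d/2)^2 = pi*(7/2000)^2 = 3.84845e-05 m^2
Fd = 0.5*Cd*rho*A*v^2 = 0.5*0.5*1.225*3.84845e-05*957^2 = 10.79 N

10.79 N


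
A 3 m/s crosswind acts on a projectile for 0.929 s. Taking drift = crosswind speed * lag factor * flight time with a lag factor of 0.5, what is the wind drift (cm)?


drift = v_wind * lag * t = 3 * 0.5 * 0.929 = 1.3935 m ≈ 139.3 cm

139.3 cm


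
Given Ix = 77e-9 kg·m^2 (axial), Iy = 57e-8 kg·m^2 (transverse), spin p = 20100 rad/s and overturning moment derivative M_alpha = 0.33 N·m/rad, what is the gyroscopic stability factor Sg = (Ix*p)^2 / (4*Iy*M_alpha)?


Sg = Ix^2 * p^2 / (4 * Iy * M_alpha) = (77e-9)^2 * 20100^2 / (4 * 57e-8 * 0.33) = 3.184

3.184


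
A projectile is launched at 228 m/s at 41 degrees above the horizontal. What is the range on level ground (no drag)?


R = v0^2 * sin(2*theta) / g = 228^2 * sin(2*41°) / 9.81 = 5248 m

5248 m


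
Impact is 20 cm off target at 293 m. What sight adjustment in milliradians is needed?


1 mrad subtends 1 cm per 10 m of range, so adj = error_cm / (dist_m / 10) = 20 / (293/10) = 0.6826 mrad

0.6826 mrad


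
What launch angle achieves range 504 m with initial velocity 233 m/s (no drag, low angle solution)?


sin(2*theta) = R*g/v0^2 = 504*9.81/233^2 = 0.0910726, theta = arcsin(0.0910726)/2 = 2.613°

2.613 degrees


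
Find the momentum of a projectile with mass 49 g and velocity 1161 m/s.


p = m*v = 0.049*1161 = 56.89 kg·m/s

56.89 kg·m/s


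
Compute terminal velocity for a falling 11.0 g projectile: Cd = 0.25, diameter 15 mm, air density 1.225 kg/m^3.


A = pi*(d/2)^2 = pi*(15/2000)^2 = 1.76715e-04 m^2
vt = sqrt(2mg/(Cd*rho*A)) = sqrt(2*0.011*9.81/(0.25 * 1.225 * 1.76715e-04)) = 63.15 m/s

63.15 m/s


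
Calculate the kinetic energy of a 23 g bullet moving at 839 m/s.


E = 0.5*m*v^2 = 0.5*0.023*839^2 = 8095 J

8095 J


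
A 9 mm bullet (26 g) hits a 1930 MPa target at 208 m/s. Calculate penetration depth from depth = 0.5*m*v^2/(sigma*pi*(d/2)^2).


A = pi*(d/2)^2 = pi*(9/2)^2 = 63.6173 mm^2
E = 0.5*m*v^2 = 0.5*0.026*208^2 = 562.432 J
depth = E/(sigma*A) = 562.432 J / (1930 MPa * 63.6173 mm^2) = 562.432/(1930 * 63.6173) m = 0.00458076 m ≈ 4.581 mm

4.581 mm


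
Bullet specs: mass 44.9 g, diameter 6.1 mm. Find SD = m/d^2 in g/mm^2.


SD = m/d^2 = 44.9/6.1^2 = 1.207 g/mm^2

1.207 g/mm^2


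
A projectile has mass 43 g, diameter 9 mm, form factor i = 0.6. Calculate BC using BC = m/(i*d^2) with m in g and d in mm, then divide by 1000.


BC = m/(i*d^2*1000) = 43/(0.6 * 9^2 * 1000) = 0.0008848

0.0008848


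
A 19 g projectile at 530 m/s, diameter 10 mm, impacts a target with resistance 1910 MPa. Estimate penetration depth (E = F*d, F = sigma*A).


A = pi*(d/2)^2 = pi*(10/2)^2 = 78.5398 mm^2
E = 0.5*m*v^2 = 0.5*0.019*530^2 = 2668.55 J
depth = E/(sigma*A) = 2668.55 J / (1910 MPa * 78.5398 mm^2) = 2668.55/(1910 * 78.5398) m = 0.017789 m ≈ 17.79 mm

17.79 mm


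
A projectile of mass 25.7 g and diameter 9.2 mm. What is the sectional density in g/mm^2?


SD = m/d^2 = 25.7/9.2^2 = 0.3036 g/mm^2

0.3036 g/mm^2


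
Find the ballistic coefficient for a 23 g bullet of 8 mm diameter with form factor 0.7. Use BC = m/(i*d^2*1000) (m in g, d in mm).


BC = m/(i*d^2*1000) = 23/(0.7 * 8^2 * 1000) = 0.0005134

0.0005134


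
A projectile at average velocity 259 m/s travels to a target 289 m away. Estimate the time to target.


t = d/v = 289/259 = 1.116 s

1.116 s


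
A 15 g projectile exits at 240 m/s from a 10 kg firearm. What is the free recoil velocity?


v_recoil = m_p * v_p / m_gun = 0.015 * 240 / 10 = 0.36 m/s

0.36 m/s


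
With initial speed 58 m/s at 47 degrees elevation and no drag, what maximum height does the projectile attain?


H = (v0*sin(theta))^2 / (2g) = (58*sin(47°))^2 / (2*9.81) = 91.71 m

91.71 m


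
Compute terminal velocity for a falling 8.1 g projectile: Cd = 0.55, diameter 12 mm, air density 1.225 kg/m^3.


A = pi*(d/2)^2 = pi*(12/2000)^2 = 1.13097e-04 m^2
vt = sqrt(2mg/(Cd*rho*A)) = sqrt(2*0.0081*9.81/(0.55 * 1.225 * 1.13097e-04)) = 45.67 m/s

45.67 m/s


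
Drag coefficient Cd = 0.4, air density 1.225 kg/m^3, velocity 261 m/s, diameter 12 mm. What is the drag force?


A = pi*(d/2)^2 = pi*(12/2000)^2 = 1.13097e-04 m^2
Fd = 0.5*Cd*rho*A*v^2 = 0.5*0.4*1.225*1.13097e-04*261^2 = 1.888 N

1.888 N


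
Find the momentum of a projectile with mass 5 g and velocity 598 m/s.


p = m*v = 0.005*598 = 2.99 kg·m/s

2.99 kg·m/s


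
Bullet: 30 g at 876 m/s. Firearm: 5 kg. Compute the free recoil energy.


v_r = m_p*v_p/m_gun = 0.03*876/5 = 5.256 m/s, E_r = 0.5*m_gun*v_r^2 = 0.5*5*5.256^2 = 69.06 J

69.06 J


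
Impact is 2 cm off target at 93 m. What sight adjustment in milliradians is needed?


1 mrad subtends 1 cm per 10 m of range, so adj = error_cm / (dist_m / 10) = 2 / (93/10) = 0.2151 mrad

0.2151 mrad


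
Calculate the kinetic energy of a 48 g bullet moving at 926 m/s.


E = 0.5*m*v^2 = 0.5*0.048*926^2 = 20579 J

20579 J


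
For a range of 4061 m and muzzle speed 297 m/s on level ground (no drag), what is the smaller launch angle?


sin(2*theta) = R*g/v0^2 = 4061*9.81/297^2 = 0.451637, theta = arcsin(0.451637)/2 = 13.42°

13.42 degrees


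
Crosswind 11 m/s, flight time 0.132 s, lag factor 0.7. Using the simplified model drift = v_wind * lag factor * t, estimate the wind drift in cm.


drift = v_wind * lag * t = 11 * 0.7 * 0.132 = 1.0164 m ≈ 101.6 cm

101.6 cm


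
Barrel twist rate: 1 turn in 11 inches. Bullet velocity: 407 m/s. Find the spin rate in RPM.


twist_m = 11*0.0254 = 0.2794 m
spin = v/twist = 407/0.2794 = 1456.693 rev/s
RPM = spin*60 = 1456.693*60 ≈ 87402 RPM

87402 RPM


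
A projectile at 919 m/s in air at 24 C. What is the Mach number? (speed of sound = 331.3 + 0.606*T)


a = 331.3 + 0.606*(24) = 345.844 m/s
M = v/a = 919/345.844 = 2.657

2.657


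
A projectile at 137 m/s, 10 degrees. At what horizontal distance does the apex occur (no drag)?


R = v0^2*sin(2*theta)/g = 137^2*sin(2*10°)/9.81 = 654.371 m
apex_dist = R/2 = 654.371/2 = 327.2 m

327.2 m


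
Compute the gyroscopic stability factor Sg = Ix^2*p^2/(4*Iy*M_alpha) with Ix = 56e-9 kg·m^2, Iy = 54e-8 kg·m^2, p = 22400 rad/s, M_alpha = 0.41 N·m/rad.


Sg = Ix^2 * p^2 / (4 * Iy * M_alpha) = (56e-9)^2 * 22400^2 / (4 * 54e-8 * 0.41) = 1.777

1.777


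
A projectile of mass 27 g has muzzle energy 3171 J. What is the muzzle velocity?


v = sqrt(2*E/m) = sqrt(2*3171/0.027) = 484.7 m/s

484.7 m/s


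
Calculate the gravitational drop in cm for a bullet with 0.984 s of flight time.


drop = 0.5*g*t^2 = 0.5*9.81*0.984^2 = 4.7493 m ≈ 474.9 cm

474.9 cm


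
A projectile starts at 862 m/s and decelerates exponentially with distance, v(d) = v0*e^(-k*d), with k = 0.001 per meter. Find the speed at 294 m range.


v = v0*exp(-k*d) = 862*exp(-0.001*294) = 642.4 m/s

642.4 m/s


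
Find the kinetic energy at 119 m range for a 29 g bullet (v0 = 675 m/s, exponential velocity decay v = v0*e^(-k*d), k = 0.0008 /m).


v = v0*exp(-k*d) = 675*exp(-0.0008*119) = 613.704 m/s
E = 0.5*m*v^2 = 0.5*0.029*613.704^2 = 5461 J

5461 J


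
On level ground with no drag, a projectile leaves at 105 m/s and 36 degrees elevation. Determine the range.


R = v0^2 * sin(2*theta) / g = 105^2 * sin(2*36°) / 9.81 = 1069 m

1069 m


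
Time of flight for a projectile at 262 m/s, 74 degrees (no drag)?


T = 2*v0*sin(theta)/g = 2*262*sin(74°)/9.81 = 51.35 s

51.35 s


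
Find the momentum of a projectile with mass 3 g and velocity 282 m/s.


p = m*v = 0.003*282 = 0.846 kg·m/s

0.846 kg·m/s


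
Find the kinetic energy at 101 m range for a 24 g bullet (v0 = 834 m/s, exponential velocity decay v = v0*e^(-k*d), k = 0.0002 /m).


v = v0*exp(-k*d) = 834*exp(-0.0002*101) = 817.322 m/s
E = 0.5*m*v^2 = 0.5*0.024*817.322^2 = 8016 J

8016 J


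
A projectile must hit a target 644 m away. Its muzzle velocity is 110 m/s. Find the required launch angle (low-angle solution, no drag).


sin(2*theta) = R*g/v0^2 = 644*9.81/110^2 = 0.522119, theta = arcsin(0.522119)/2 = 15.74°

15.74 degrees


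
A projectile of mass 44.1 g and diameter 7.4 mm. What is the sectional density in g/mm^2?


SD = m/d^2 = 44.1/7.4^2 = 0.8053 g/mm^2

0.8053 g/mm^2


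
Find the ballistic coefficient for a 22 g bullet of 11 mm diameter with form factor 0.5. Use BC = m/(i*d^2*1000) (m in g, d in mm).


BC = m/(i*d^2*1000) = 22/(0.5 * 11^2 * 1000) = 0.0003636

0.0003636


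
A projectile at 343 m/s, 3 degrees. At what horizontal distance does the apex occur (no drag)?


R = v0^2*sin(2*theta)/g = 343^2*sin(2*3°)/9.81 = 1253.59 m
apex_dist = R/2 = 1253.59/2 = 626.8 m

626.8 m


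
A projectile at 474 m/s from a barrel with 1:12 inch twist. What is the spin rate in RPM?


twist_m = 12*0.0254 = 0.3048 m
spin = v/twist = 474/0.3048 = 1555.118 rev/s
RPM = spin*60 = 1555.118*60 ≈ 93307 RPM

93307 RPM


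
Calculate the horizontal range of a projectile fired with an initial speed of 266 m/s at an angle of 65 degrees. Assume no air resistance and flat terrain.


R = v0^2 * sin(2*theta) / g = 266^2 * sin(2*65°) / 9.81 = 5525 m

5525 m


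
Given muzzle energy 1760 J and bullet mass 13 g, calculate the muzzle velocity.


v = sqrt(2*E/m) = sqrt(2*1760/0.013) = 520.4 m/s

520.4 m/s


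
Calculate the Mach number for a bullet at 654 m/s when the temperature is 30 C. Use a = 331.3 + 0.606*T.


a = 331.3 + 0.606*(30) = 349.48 m/s
M = v/a = 654/349.48 = 1.871

1.871


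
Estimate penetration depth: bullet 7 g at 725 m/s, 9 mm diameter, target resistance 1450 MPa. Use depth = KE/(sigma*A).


A = pi*(d/2)^2 = pi*(9/2)^2 = 63.6173 mm^2
E = 0.5*m*v^2 = 0.5*0.007*725^2 = 1839.69 J
depth = E/(sigma*A) = 1839.69 J / (1450 MPa * 63.6173 mm^2) = 1839.69/(1450 * 63.6173) m = 0.0199435 m ≈ 19.94 mm

19.94 mm


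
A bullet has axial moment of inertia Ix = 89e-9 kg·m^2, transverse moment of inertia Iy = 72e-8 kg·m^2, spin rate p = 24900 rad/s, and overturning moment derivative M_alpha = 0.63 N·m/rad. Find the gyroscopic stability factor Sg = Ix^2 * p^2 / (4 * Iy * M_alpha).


Sg = Ix^2 * p^2 / (4 * Iy * M_alpha) = (89e-9)^2 * 24900^2 / (4 * 72e-8 * 0.63) = 2.707

2.707


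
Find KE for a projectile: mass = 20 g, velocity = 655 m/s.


E = 0.5*m*v^2 = 0.5*0.02*655^2 = 4290 J

4290 J


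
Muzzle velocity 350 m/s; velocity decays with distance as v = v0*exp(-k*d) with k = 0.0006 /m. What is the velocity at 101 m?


v = v0*exp(-k*d) = 350*exp(-0.0006*101) = 329.4 m/s

329.4 m/s


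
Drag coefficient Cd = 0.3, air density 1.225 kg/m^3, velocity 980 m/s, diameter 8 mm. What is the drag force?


A = pi*(d/2)^2 = pi*(8/2000)^2 = 5.02655e-05 m^2
Fd = 0.5*Cd*rho*A*v^2 = 0.5*0.3*1.225*5.02655e-05*980^2 = 8.871 N

8.871 N


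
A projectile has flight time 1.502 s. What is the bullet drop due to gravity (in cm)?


drop = 0.5*g*t^2 = 0.5*9.81*1.502^2 = 11.0657 m ≈ 1107 cm

1107 cm


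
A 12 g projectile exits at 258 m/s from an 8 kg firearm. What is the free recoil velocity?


v_recoil = m_p * v_p / m_gun = 0.012 * 258 / 8 = 0.387 m/s

0.387 m/s


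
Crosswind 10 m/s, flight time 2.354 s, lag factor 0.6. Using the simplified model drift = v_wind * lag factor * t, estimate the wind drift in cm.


drift = v_wind * lag * t = 10 * 0.6 * 2.354 = 14.124 m ≈ 1412 cm

1412 cm


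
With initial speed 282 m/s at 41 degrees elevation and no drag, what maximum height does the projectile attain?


H = (v0*sin(theta))^2 / (2g) = (282*sin(41°))^2 / (2*9.81) = 1745 m

1745 m
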